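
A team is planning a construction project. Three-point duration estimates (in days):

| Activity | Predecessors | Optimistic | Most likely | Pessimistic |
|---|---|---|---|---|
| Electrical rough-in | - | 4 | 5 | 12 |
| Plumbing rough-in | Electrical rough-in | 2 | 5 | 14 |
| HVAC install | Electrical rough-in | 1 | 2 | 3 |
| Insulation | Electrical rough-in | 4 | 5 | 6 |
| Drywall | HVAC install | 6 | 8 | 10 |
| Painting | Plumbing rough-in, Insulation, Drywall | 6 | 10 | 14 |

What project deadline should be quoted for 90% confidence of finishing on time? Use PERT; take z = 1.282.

te_Electrical rough-in = (4 + 4·5 + 12)/6 = 36/6 = 6; σ²_Electrical rough-in = ((12−4)/6)² = 1.778
te_Plumbing rough-in = (2 + 4·5 + 14)/6 = 36/6 = 6; σ²_Plumbing rough-in = ((14−2)/6)² = 4.000
te_HVAC install = (1 + 4·2 + 3)/6 = 12/6 = 2; σ²_HVAC install = ((3−1)/6)² = 0.111
te_Insulation = (4 + 4·5 + 6)/6 = 30/6 = 5; σ²_Insulation = ((6−4)/6)² = 0.111
te_Drywall = (6 + 4·8 + 10)/6 = 48/6 = 8; σ²_Drywall = ((10−6)/6)² = 0.444
te_Painting = (6 + 4·10 + 14)/6 = 60/6 = 10; σ²_Painting = ((14−6)/6)² = 1.778

Forward pass:
ES_Electrical rough-in = 0; EF_Electrical rough-in = 6
ES_Plumbing rough-in = 6; EF_Plumbing rough-in = 6+6 = 12
ES_HVAC install = 6; EF_HVAC install = 6+2 = 8
ES_Insulation = 6; EF_Insulation = 6+5 = 11
ES_Drywall = 8; EF_Drywall = 8+8 = 16
ES_Painting = max(EF_Plumbing rough-in=12, EF_Insulation=11, EF_Drywall=16) = 16; EF_Painting = 16+10 = 26
Expected project duration μ = 26 days. Critical path: Electrical rough-in → HVAC install → Drywall → Painting.

Variance along critical path = 1.778 + 0.111 + 0.444 + 1.778 = 4.111; σ = 2.028 days.
D = μ + z·σ = 26 + 1.282·2.028 = 28.6 days

28.6 days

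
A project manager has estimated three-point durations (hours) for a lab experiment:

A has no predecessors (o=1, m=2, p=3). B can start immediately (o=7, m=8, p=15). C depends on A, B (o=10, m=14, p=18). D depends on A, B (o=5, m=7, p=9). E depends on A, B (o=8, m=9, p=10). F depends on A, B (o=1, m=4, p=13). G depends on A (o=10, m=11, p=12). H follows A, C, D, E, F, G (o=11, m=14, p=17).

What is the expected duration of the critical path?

te_A = (1 + 4·2 + 3)/6 = 12/6 = 2
te_B = (7 + 4·8 + 15)/6 = 54/6 = 9
te_C = (10 + 4·14 + 18)/6 = 84/6 = 14
te_D = (5 + 4·7 + 9)/6 = 42/6 = 7
te_E = (8 + 4·9 + 10)/6 = 54/6 = 9
te_F = (1 + 4·4 + 13)/6 = 30/6 = 5
te_G = (10 + 4·11 + 12)/6 = 66/6 = 11
te_H = (11 + 4·14 + 17)/6 = 84/6 = 14

Forward pass:
ES_A = 0; EF_A = 2
ES_B = 0; EF_B = 9
ES_C = max(EF_A=2, EF_B=9) = 9; EF_C = 9+14 = 23
ES_D = max(EF_A=2, EF_B=9) = 9; EF_D = 9+7 = 16
ES_E = max(EF_A=2, EF_B=9) = 9; EF_E = 9+9 = 18
ES_F = max(EF_A=2, EF_B=9) = 9; EF_F = 9+5 = 14
ES_G = 2; EF_G = 2+11 = 13
ES_H = max(EF_A=2, EF_C=23, EF_D=16, EF_E=18, EF_F=14, EF_G=13) = 23; EF_H = 23+14 = 37
Expected project duration μ = 37 hours. Critical path: B → C → H.

37 hours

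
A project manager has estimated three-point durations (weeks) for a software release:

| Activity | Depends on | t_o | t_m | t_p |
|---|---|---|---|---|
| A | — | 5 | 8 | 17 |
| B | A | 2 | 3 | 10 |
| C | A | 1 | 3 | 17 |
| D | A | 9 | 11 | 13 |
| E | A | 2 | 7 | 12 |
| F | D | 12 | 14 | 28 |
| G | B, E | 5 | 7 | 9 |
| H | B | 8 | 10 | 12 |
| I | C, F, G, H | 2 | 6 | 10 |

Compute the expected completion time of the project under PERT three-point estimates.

42 weeks

te_A = (5 + 4·8 + 17)/6 = 54/6 = 9
te_B = (2 + 4·3 + 10)/6 = 24/6 = 4
te_C = (1 + 4·3 + 17)/6 = 30/6 = 5
te_D = (9 + 4·11 + 13)/6 = 66/6 = 11
te_E = (2 + 4·7 + 12)/6 = 42/6 = 7
te_F = (12 + 4·14 + 28)/6 = 96/6 = 16
te_G = (5 + 4·7 + 9)/6 = 42/6 = 7
te_H = (8 + 4·10 + 12)/6 = 60/6 = 10
te_I = (2 + 4·6 + 10)/6 = 36/6 = 6

Forward pass:
ES_A = 0; EF_A = 9
ES_B = 9; EF_B = 9+4 = 13
ES_C = 9; EF_C = 9+5 = 14
ES_D = 9; EF_D = 9+11 = 20
ES_E = 9; EF_E = 9+7 = 16
ES_F = 20; EF_F = 20+16 = 36
ES_G = max(EF_B=13, EF_E=16) = 16; EF_G = 16+7 = 23
ES_H = 13; EF_H = 13+10 = 23
ES_I = max(EF_C=14, EF_F=36, EF_G=23, EF_H=23) = 36; EF_I = 36+6 = 42
Expected project duration μ = 42 weeks. Critical path: A → D → F → I.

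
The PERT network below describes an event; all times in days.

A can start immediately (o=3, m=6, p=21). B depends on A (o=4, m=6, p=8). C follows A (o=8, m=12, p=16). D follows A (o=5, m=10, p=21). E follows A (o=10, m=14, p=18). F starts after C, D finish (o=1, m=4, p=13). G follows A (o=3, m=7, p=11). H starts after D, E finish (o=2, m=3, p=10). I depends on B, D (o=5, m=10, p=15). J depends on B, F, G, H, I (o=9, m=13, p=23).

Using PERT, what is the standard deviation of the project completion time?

te_A = (3 + 4·6 + 21)/6 = 48/6 = 8; σ²_A = ((21−3)/6)² = 9.000
te_B = (4 + 4·6 + 8)/6 = 36/6 = 6; σ²_B = ((8−4)/6)² = 0.444
te_C = (8 + 4·12 + 16)/6 = 72/6 = 12; σ²_C = ((16−8)/6)² = 1.778
te_D = (5 + 4·10 + 21)/6 = 66/6 = 11; σ²_D = ((21−5)/6)² = 7.111
te_E = (10 + 4·14 + 18)/6 = 84/6 = 14; σ²_E = ((18−10)/6)² = 1.778
te_F = (1 + 4·4 + 13)/6 = 30/6 = 5; σ²_F = ((13−1)/6)² = 4.000
te_G = (3 + 4·7 + 11)/6 = 42/6 = 7; σ²_G = ((11−3)/6)² = 1.778
te_H = (2 + 4·3 + 10)/6 = 24/6 = 4; σ²_H = ((10−2)/6)² = 1.778
te_I = (5 + 4·10 + 15)/6 = 60/6 = 10; σ²_I = ((15−5)/6)² = 2.778
te_J = (9 + 4·13 + 23)/6 = 84/6 = 14; σ²_J = ((23−9)/6)² = 5.444

Forward pass:
ES_A = 0; EF_A = 8
ES_B = 8; EF_B = 8+6 = 14
ES_C = 8; EF_C = 8+12 = 20
ES_D = 8; EF_D = 8+11 = 19
ES_E = 8; EF_E = 8+14 = 22
ES_F = max(EF_C=20, EF_D=19) = 20; EF_F = 20+5 = 25
ES_G = 8; EF_G = 8+7 = 15
ES_H = max(EF_D=19, EF_E=22) = 22; EF_H = 22+4 = 26
ES_I = max(EF_B=14, EF_D=19) = 19; EF_I = 19+10 = 29
ES_J = max(EF_B=14, EF_F=25, EF_G=15, EF_H=26, EF_I=29) = 29; EF_J = 29+14 = 43
Expected project duration μ = 43 days. Critical path: A → D → I → J.

Variance along critical path = 9.000 + 7.111 + 2.778 + 5.444 = 24.333
σ = √24.333 = 4.933 days

4.93 days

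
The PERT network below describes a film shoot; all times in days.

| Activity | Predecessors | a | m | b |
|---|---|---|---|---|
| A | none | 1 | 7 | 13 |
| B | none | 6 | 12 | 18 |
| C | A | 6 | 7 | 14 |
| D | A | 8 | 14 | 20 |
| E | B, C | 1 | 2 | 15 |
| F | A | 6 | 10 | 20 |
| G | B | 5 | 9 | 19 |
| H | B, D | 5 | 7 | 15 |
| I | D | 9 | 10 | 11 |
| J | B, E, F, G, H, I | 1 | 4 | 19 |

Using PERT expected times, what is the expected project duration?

37 days

te_A = (1 + 4·7 + 13)/6 = 42/6 = 7
te_B = (6 + 4·12 + 18)/6 = 72/6 = 12
te_C = (6 + 4·7 + 14)/6 = 48/6 = 8
te_D = (8 + 4·14 + 20)/6 = 84/6 = 14
te_E = (1 + 4·2 + 15)/6 = 24/6 = 4
te_F = (6 + 4·10 + 20)/6 = 66/6 = 11
te_G = (5 + 4·9 + 19)/6 = 60/6 = 10
te_H = (5 + 4·7 + 15)/6 = 48/6 = 8
te_I = (9 + 4·10 + 11)/6 = 60/6 = 10
te_J = (1 + 4·4 + 19)/6 = 36/6 = 6

Forward pass:
ES_A = 0; EF_A = 7
ES_B = 0; EF_B = 12
ES_C = 7; EF_C = 7+8 = 15
ES_D = 7; EF_D = 7+14 = 21
ES_E = max(EF_B=12, EF_C=15) = 15; EF_E = 15+4 = 19
ES_F = 7; EF_F = 7+11 = 18
ES_G = 12; EF_G = 12+10 = 22
ES_H = max(EF_B=12, EF_D=21) = 21; EF_H = 21+8 = 29
ES_I = 21; EF_I = 21+10 = 31
ES_J = max(EF_B=12, EF_E=19, EF_F=18, EF_G=22, EF_H=29, EF_I=31) = 31; EF_J = 31+6 = 37
Expected project duration μ = 37 days. Critical path: A → D → I → J.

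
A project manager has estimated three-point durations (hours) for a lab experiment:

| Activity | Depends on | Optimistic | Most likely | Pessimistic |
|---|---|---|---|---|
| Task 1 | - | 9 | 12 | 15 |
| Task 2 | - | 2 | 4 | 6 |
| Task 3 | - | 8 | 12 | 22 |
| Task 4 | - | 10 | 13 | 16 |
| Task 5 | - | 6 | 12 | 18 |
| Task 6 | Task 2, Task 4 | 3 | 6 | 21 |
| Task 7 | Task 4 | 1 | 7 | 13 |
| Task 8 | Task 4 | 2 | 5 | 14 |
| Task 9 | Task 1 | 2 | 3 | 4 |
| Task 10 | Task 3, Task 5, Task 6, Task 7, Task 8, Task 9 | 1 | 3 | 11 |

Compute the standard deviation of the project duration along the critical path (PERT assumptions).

3.57 hours

te_Task 1 = (9 + 4·12 + 15)/6 = 72/6 = 12; σ²_Task 1 = ((15−9)/6)² = 1.000
te_Task 2 = (2 + 4·4 + 6)/6 = 24/6 = 4; σ²_Task 2 = ((6−2)/6)² = 0.444
te_Task 3 = (8 + 4·12 + 22)/6 = 78/6 = 13; σ²_Task 3 = ((22−8)/6)² = 5.444
te_Task 4 = (10 + 4·13 + 16)/6 = 78/6 = 13; σ²_Task 4 = ((16−10)/6)² = 1.000
te_Task 5 = (6 + 4·12 + 18)/6 = 72/6 = 12; σ²_Task 5 = ((18−6)/6)² = 4.000
te_Task 6 = (3 + 4·6 + 21)/6 = 48/6 = 8; σ²_Task 6 = ((21−3)/6)² = 9.000
te_Task 7 = (1 + 4·7 + 13)/6 = 42/6 = 7; σ²_Task 7 = ((13−1)/6)² = 4.000
te_Task 8 = (2 + 4·5 + 14)/6 = 36/6 = 6; σ²_Task 8 = ((14−2)/6)² = 4.000
te_Task 9 = (2 + 4·3 + 4)/6 = 18/6 = 3; σ²_Task 9 = ((4−2)/6)² = 0.111
te_Task 10 = (1 + 4·3 + 11)/6 = 24/6 = 4; σ²_Task 10 = ((11−1)/6)² = 2.778

Forward pass:
ES_Task 1 = 0; EF_Task 1 = 12
ES_Task 2 = 0; EF_Task 2 = 4
ES_Task 3 = 0; EF_Task 3 = 13
ES_Task 4 = 0; EF_Task 4 = 13
ES_Task 5 = 0; EF_Task 5 = 12
ES_Task 6 = max(EF_Task 2=4, EF_Task 4=13) = 13; EF_Task 6 = 13+8 = 21
ES_Task 7 = 13; EF_Task 7 = 13+7 = 20
ES_Task 8 = 13; EF_Task 8 = 13+6 = 19
ES_Task 9 = 12; EF_Task 9 = 12+3 = 15
ES_Task 10 = max(EF_Task 3=13, EF_Task 5=12, EF_Task 6=21, EF_Task 7=20, EF_Task 8=19, EF_Task 9=15) = 21; EF_Task 10 = 21+4 = 25
Expected project duration μ = 25 hours. Critical path: Task 4 → Task 6 → Task 10.

Variance along critical path = 1.000 + 9.000 + 2.778 = 12.778
σ = √12.778 = 3.575 hours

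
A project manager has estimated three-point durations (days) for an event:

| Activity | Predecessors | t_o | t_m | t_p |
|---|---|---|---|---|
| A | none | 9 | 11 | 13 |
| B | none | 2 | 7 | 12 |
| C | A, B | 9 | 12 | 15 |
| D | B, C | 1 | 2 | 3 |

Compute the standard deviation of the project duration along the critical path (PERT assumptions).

1.25 days

te_A = (9 + 4·11 + 13)/6 = 66/6 = 11; σ²_A = ((13−9)/6)² = 0.444
te_B = (2 + 4·7 + 12)/6 = 42/6 = 7; σ²_B = ((12−2)/6)² = 2.778
te_C = (9 + 4·12 + 15)/6 = 72/6 = 12; σ²_C = ((15−9)/6)² = 1.000
te_D = (1 + 4·2 + 3)/6 = 12/6 = 2; σ²_D = ((3−1)/6)² = 0.111

Forward pass:
ES_A = 0; EF_A = 11
ES_B = 0; EF_B = 7
ES_C = max(EF_A=11, EF_B=7) = 11; EF_C = 11+12 = 23
ES_D = max(EF_B=7, EF_C=23) = 23; EF_D = 23+2 = 25
Expected project duration μ = 25 days. Critical path: A → C → D.

Variance along critical path = 0.444 + 1.000 + 0.111 = 1.556
σ = √1.556 = 1.247 days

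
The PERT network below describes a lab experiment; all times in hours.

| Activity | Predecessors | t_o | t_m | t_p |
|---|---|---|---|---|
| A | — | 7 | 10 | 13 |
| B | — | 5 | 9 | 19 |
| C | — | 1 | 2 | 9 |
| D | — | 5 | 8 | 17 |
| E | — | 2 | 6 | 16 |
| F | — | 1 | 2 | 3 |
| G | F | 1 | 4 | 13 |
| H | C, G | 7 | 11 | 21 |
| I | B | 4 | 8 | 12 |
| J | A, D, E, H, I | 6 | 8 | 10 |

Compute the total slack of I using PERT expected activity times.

te_A = (7 + 4·10 + 13)/6 = 60/6 = 10
te_B = (5 + 4·9 + 19)/6 = 60/6 = 10
te_C = (1 + 4·2 + 9)/6 = 18/6 = 3
te_D = (5 + 4·8 + 17)/6 = 54/6 = 9
te_E = (2 + 4·6 + 16)/6 = 42/6 = 7
te_F = (1 + 4·2 + 3)/6 = 12/6 = 2
te_G = (1 + 4·4 + 13)/6 = 30/6 = 5
te_H = (7 + 4·11 + 21)/6 = 72/6 = 12
te_I = (4 + 4·8 + 12)/6 = 48/6 = 8
te_J = (6 + 4·8 + 10)/6 = 48/6 = 8

Forward pass:
ES_A = 0; EF_A = 10
ES_B = 0; EF_B = 10
ES_C = 0; EF_C = 3
ES_D = 0; EF_D = 9
ES_E = 0; EF_E = 7
ES_F = 0; EF_F = 2
ES_G = 2; EF_G = 2+5 = 7
ES_H = max(EF_C=3, EF_G=7) = 7; EF_H = 7+12 = 19
ES_I = 10; EF_I = 10+8 = 18
ES_J = max(EF_A=10, EF_D=9, EF_E=7, EF_H=19, EF_I=18) = 19; EF_J = 19+8 = 27
Expected project duration μ = 27 hours. Critical path: F → G → H → J.

Backward pass:
LF_J = 27; LS_J = 27−8 = 19
LF_I = LS_J = 19; LS_I = 19−8 = 11
LF_H = LS_J = 19; LS_H = 19−12 = 7
LF_G = LS_H = 7; LS_G = 7−5 = 2
LF_F = LS_G = 2; LS_F = 2−2 = 0
LF_E = LS_J = 19; LS_E = 19−7 = 12
LF_D = LS_J = 19; LS_D = 19−9 = 10
LF_C = LS_H = 7; LS_C = 7−3 = 4
LF_B = LS_I = 11; LS_B = 11−10 = 1
LF_A = LS_J = 19; LS_A = 19−10 = 9
Slack_I = LS_I − ES_I = 11 − 10 = 1

1 hours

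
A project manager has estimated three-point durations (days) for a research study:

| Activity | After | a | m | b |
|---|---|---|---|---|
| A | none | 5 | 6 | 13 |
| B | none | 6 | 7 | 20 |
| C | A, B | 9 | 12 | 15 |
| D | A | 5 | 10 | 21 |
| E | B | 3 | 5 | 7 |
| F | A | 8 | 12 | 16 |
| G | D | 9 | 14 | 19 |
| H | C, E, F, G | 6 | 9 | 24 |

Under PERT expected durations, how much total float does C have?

te_A = (5 + 4·6 + 13)/6 = 42/6 = 7
te_B = (6 + 4·7 + 20)/6 = 54/6 = 9
te_C = (9 + 4·12 + 15)/6 = 72/6 = 12
te_D = (5 + 4·10 + 21)/6 = 66/6 = 11
te_E = (3 + 4·5 + 7)/6 = 30/6 = 5
te_F = (8 + 4·12 + 16)/6 = 72/6 = 12
te_G = (9 + 4·14 + 19)/6 = 84/6 = 14
te_H = (6 + 4·9 + 24)/6 = 66/6 = 11

Forward pass:
ES_A = 0; EF_A = 7
ES_B = 0; EF_B = 9
ES_C = max(EF_A=7, EF_B=9) = 9; EF_C = 9+12 = 21
ES_D = 7; EF_D = 7+11 = 18
ES_E = 9; EF_E = 9+5 = 14
ES_F = 7; EF_F = 7+12 = 19
ES_G = 18; EF_G = 18+14 = 32
ES_H = max(EF_C=21, EF_E=14, EF_F=19, EF_G=32) = 32; EF_H = 32+11 = 43
Expected project duration μ = 43 days. Critical path: A → D → G → H.

Backward pass:
LF_H = 43; LS_H = 43−11 = 32
LF_G = LS_H = 32; LS_G = 32−14 = 18
LF_F = LS_H = 32; LS_F = 32−12 = 20
LF_E = LS_H = 32; LS_E = 32−5 = 27
LF_D = LS_G = 18; LS_D = 18−11 = 7
LF_C = LS_H = 32; LS_C = 32−12 = 20
LF_B = min(LS_C=20, LS_E=27) = 20; LS_B = 20−9 = 11
LF_A = min(LS_C=20, LS_D=7, LS_F=20) = 7; LS_A = 7−7 = 0
Slack_C = LS_C − ES_C = 20 − 9 = 11

11 days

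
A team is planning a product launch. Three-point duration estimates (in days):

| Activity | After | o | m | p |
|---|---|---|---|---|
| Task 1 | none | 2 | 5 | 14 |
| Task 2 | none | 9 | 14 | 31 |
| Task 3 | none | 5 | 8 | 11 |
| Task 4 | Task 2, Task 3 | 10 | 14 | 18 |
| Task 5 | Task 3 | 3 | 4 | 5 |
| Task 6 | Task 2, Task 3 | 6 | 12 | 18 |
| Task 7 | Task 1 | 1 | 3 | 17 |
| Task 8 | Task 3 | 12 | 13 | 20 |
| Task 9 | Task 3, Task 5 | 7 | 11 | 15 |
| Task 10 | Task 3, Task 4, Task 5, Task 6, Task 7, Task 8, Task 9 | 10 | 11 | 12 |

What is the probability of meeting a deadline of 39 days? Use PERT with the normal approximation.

te_Task 1 = (2 + 4·5 + 14)/6 = 36/6 = 6; σ²_Task 1 = ((14−2)/6)² = 4.000
te_Task 2 = (9 + 4·14 + 31)/6 = 96/6 = 16; σ²_Task 2 = ((31−9)/6)² = 13.444
te_Task 3 = (5 + 4·8 + 11)/6 = 48/6 = 8; σ²_Task 3 = ((11−5)/6)² = 1.000
te_Task 4 = (10 + 4·14 + 18)/6 = 84/6 = 14; σ²_Task 4 = ((18−10)/6)² = 1.778
te_Task 5 = (3 + 4·4 + 5)/6 = 24/6 = 4; σ²_Task 5 = ((5−3)/6)² = 0.111
te_Task 6 = (6 + 4·12 + 18)/6 = 72/6 = 12; σ²_Task 6 = ((18−6)/6)² = 4.000
te_Task 7 = (1 + 4·3 + 17)/6 = 30/6 = 5; σ²_Task 7 = ((17−1)/6)² = 7.111
te_Task 8 = (12 + 4·13 + 20)/6 = 84/6 = 14; σ²_Task 8 = ((20−12)/6)² = 1.778
te_Task 9 = (7 + 4·11 + 15)/6 = 66/6 = 11; σ²_Task 9 = ((15−7)/6)² = 1.778
te_Task 10 = (10 + 4·11 + 12)/6 = 66/6 = 11; σ²_Task 10 = ((12−10)/6)² = 0.111

Forward pass:
ES_Task 1 = 0; EF_Task 1 = 6
ES_Task 2 = 0; EF_Task 2 = 16
ES_Task 3 = 0; EF_Task 3 = 8
ES_Task 4 = max(EF_Task 2=16, EF_Task 3=8) = 16; EF_Task 4 = 16+14 = 30
ES_Task 5 = 8; EF_Task 5 = 8+4 = 12
ES_Task 6 = max(EF_Task 2=16, EF_Task 3=8) = 16; EF_Task 6 = 16+12 = 28
ES_Task 7 = 6; EF_Task 7 = 6+5 = 11
ES_Task 8 = 8; EF_Task 8 = 8+14 = 22
ES_Task 9 = max(EF_Task 3=8, EF_Task 5=12) = 12; EF_Task 9 = 12+11 = 23
ES_Task 10 = max(EF_Task 3=8, EF_Task 4=30, EF_Task 5=12, EF_Task 6=28, EF_Task 7=11, EF_Task 8=22, EF_Task 9=23) = 30; EF_Task 10 = 30+11 = 41
Expected project duration μ = 41 days. Critical path: Task 2 → Task 4 → Task 10.

Variance along critical path = 13.444 + 1.778 + 0.111 = 15.333; σ = √15.333 = 3.916 days.
Z = (39 − 41) / 3.916 = -0.511
P(T ≤ 39) = Φ(-0.511) ≈ 0.305

0.305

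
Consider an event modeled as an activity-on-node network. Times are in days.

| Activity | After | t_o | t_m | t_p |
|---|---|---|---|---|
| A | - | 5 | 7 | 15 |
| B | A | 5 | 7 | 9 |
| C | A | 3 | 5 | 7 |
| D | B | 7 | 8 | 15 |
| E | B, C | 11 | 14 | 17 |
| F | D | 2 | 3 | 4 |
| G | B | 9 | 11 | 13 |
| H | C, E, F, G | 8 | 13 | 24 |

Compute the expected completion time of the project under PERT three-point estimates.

43 days

te_A = (5 + 4·7 + 15)/6 = 48/6 = 8
te_B = (5 + 4·7 + 9)/6 = 42/6 = 7
te_C = (3 + 4·5 + 7)/6 = 30/6 = 5
te_D = (7 + 4·8 + 15)/6 = 54/6 = 9
te_E = (11 + 4·14 + 17)/6 = 84/6 = 14
te_F = (2 + 4·3 + 4)/6 = 18/6 = 3
te_G = (9 + 4·11 + 13)/6 = 66/6 = 11
te_H = (8 + 4·13 + 24)/6 = 84/6 = 14

Forward pass:
ES_A = 0; EF_A = 8
ES_B = 8; EF_B = 8+7 = 15
ES_C = 8; EF_C = 8+5 = 13
ES_D = 15; EF_D = 15+9 = 24
ES_E = max(EF_B=15, EF_C=13) = 15; EF_E = 15+14 = 29
ES_F = 24; EF_F = 24+3 = 27
ES_G = 15; EF_G = 15+11 = 26
ES_H = max(EF_C=13, EF_E=29, EF_F=27, EF_G=26) = 29; EF_H = 29+14 = 43
Expected project duration μ = 43 days. Critical path: A → B → E → H.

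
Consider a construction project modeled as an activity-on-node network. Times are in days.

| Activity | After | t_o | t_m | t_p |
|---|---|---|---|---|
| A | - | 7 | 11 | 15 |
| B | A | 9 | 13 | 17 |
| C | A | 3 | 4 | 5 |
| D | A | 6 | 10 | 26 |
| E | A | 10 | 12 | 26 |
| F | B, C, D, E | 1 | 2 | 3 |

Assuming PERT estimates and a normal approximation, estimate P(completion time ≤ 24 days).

te_A = (7 + 4·11 + 15)/6 = 66/6 = 11; σ²_A = ((15−7)/6)² = 1.778
te_B = (9 + 4·13 + 17)/6 = 78/6 = 13; σ²_B = ((17−9)/6)² = 1.778
te_C = (3 + 4·4 + 5)/6 = 24/6 = 4; σ²_C = ((5−3)/6)² = 0.111
te_D = (6 + 4·10 + 26)/6 = 72/6 = 12; σ²_D = ((26−6)/6)² = 11.111
te_E = (10 + 4·12 + 26)/6 = 84/6 = 14; σ²_E = ((26−10)/6)² = 7.111
te_F = (1 + 4·2 + 3)/6 = 12/6 = 2; σ²_F = ((3−1)/6)² = 0.111

Forward pass:
ES_A = 0; EF_A = 11
ES_B = 11; EF_B = 11+13 = 24
ES_C = 11; EF_C = 11+4 = 15
ES_D = 11; EF_D = 11+12 = 23
ES_E = 11; EF_E = 11+14 = 25
ES_F = max(EF_B=24, EF_C=15, EF_D=23, EF_E=25) = 25; EF_F = 25+2 = 27
Expected project duration μ = 27 days. Critical path: A → E → F.

Variance along critical path = 1.778 + 7.111 + 0.111 = 9.000; σ = √9.000 = 3.000 days.
Z = (24 − 27) / 3.000 = -1.000
P(T ≤ 24) = Φ(-1.000) ≈ 0.159

0.159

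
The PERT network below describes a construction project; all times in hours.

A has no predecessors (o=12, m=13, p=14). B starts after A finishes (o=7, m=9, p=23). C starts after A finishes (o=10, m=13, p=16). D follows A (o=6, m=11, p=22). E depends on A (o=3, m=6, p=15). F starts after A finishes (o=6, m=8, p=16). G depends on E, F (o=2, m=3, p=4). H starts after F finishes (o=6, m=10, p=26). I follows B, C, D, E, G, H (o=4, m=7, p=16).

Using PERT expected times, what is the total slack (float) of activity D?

9 hours

te_A = (12 + 4·13 + 14)/6 = 78/6 = 13
te_B = (7 + 4·9 + 23)/6 = 66/6 = 11
te_C = (10 + 4·13 + 16)/6 = 78/6 = 13
te_D = (6 + 4·11 + 22)/6 = 72/6 = 12
te_E = (3 + 4·6 + 15)/6 = 42/6 = 7
te_F = (6 + 4·8 + 16)/6 = 54/6 = 9
te_G = (2 + 4·3 + 4)/6 = 18/6 = 3
te_H = (6 + 4·10 + 26)/6 = 72/6 = 12
te_I = (4 + 4·7 + 16)/6 = 48/6 = 8

Forward pass:
ES_A = 0; EF_A = 13
ES_B = 13; EF_B = 13+11 = 24
ES_C = 13; EF_C = 13+13 = 26
ES_D = 13; EF_D = 13+12 = 25
ES_E = 13; EF_E = 13+7 = 20
ES_F = 13; EF_F = 13+9 = 22
ES_G = max(EF_E=20, EF_F=22) = 22; EF_G = 22+3 = 25
ES_H = 22; EF_H = 22+12 = 34
ES_I = max(EF_B=24, EF_C=26, EF_D=25, EF_E=20, EF_G=25, EF_H=34) = 34; EF_I = 34+8 = 42
Expected project duration μ = 42 hours. Critical path: A → F → H → I.

Backward pass:
LF_I = 42; LS_I = 42−8 = 34
LF_H = LS_I = 34; LS_H = 34−12 = 22
LF_G = LS_I = 34; LS_G = 34−3 = 31
LF_F = min(LS_G=31, LS_H=22) = 22; LS_F = 22−9 = 13
LF_E = min(LS_G=31, LS_I=34) = 31; LS_E = 31−7 = 24
LF_D = LS_I = 34; LS_D = 34−12 = 22
LF_C = LS_I = 34; LS_C = 34−13 = 21
LF_B = LS_I = 34; LS_B = 34−11 = 23
LF_A = min(LS_B=23, LS_C=21, LS_D=22, LS_E=24, LS_F=13) = 13; LS_A = 13−13 = 0
Slack_D = LS_D − ES_D = 22 − 13 = 9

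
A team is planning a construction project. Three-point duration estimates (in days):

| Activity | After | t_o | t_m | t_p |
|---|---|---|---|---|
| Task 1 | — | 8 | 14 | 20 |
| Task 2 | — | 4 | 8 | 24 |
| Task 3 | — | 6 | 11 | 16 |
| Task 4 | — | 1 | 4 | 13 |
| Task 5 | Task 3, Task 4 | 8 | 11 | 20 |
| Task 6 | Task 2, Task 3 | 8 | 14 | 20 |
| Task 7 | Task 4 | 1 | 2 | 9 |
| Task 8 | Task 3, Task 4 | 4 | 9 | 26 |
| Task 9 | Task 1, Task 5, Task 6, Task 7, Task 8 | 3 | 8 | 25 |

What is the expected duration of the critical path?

35 days

te_Task 1 = (8 + 4·14 + 20)/6 = 84/6 = 14
te_Task 2 = (4 + 4·8 + 24)/6 = 60/6 = 10
te_Task 3 = (6 + 4·11 + 16)/6 = 66/6 = 11
te_Task 4 = (1 + 4·4 + 13)/6 = 30/6 = 5
te_Task 5 = (8 + 4·11 + 20)/6 = 72/6 = 12
te_Task 6 = (8 + 4·14 + 20)/6 = 84/6 = 14
te_Task 7 = (1 + 4·2 + 9)/6 = 18/6 = 3
te_Task 8 = (4 + 4·9 + 26)/6 = 66/6 = 11
te_Task 9 = (3 + 4·8 + 25)/6 = 60/6 = 10

Forward pass:
ES_Task 1 = 0; EF_Task 1 = 14
ES_Task 2 = 0; EF_Task 2 = 10
ES_Task 3 = 0; EF_Task 3 = 11
ES_Task 4 = 0; EF_Task 4 = 5
ES_Task 5 = max(EF_Task 3=11, EF_Task 4=5) = 11; EF_Task 5 = 11+12 = 23
ES_Task 6 = max(EF_Task 2=10, EF_Task 3=11) = 11; EF_Task 6 = 11+14 = 25
ES_Task 7 = 5; EF_Task 7 = 5+3 = 8
ES_Task 8 = max(EF_Task 3=11, EF_Task 4=5) = 11; EF_Task 8 = 11+11 = 22
ES_Task 9 = max(EF_Task 1=14, EF_Task 5=23, EF_Task 6=25, EF_Task 7=8, EF_Task 8=22) = 25; EF_Task 9 = 25+10 = 35
Expected project duration μ = 35 days. Critical path: Task 3 → Task 6 → Task 9.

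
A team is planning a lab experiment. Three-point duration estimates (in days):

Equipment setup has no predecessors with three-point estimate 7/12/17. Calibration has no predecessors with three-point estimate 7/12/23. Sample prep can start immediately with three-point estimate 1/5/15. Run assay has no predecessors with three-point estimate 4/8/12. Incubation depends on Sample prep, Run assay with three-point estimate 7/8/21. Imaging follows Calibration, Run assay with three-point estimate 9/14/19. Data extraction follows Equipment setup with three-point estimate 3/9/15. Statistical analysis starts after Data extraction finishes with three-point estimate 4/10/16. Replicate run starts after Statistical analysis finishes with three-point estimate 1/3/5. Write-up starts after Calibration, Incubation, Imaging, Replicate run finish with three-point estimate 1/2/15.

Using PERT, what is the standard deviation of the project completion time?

4.08 days

te_Equipment setup = (7 + 4·12 + 17)/6 = 72/6 = 12; σ²_Equipment setup = ((17−7)/6)² = 2.778
te_Calibration = (7 + 4·12 + 23)/6 = 78/6 = 13; σ²_Calibration = ((23−7)/6)² = 7.111
te_Sample prep = (1 + 4·5 + 15)/6 = 36/6 = 6; σ²_Sample prep = ((15−1)/6)² = 5.444
te_Run assay = (4 + 4·8 + 12)/6 = 48/6 = 8; σ²_Run assay = ((12−4)/6)² = 1.778
te_Incubation = (7 + 4·8 + 21)/6 = 60/6 = 10; σ²_Incubation = ((21−7)/6)² = 5.444
te_Imaging = (9 + 4·14 + 19)/6 = 84/6 = 14; σ²_Imaging = ((19−9)/6)² = 2.778
te_Data extraction = (3 + 4·9 + 15)/6 = 54/6 = 9; σ²_Data extraction = ((15−3)/6)² = 4.000
te_Statistical analysis = (4 + 4·10 + 16)/6 = 60/6 = 10; σ²_Statistical analysis = ((16−4)/6)² = 4.000
te_Replicate run = (1 + 4·3 + 5)/6 = 18/6 = 3; σ²_Replicate run = ((5−1)/6)² = 0.444
te_Write-up = (1 + 4·2 + 15)/6 = 24/6 = 4; σ²_Write-up = ((15−1)/6)² = 5.444

Forward pass:
ES_Equipment setup = 0; EF_Equipment setup = 12
ES_Calibration = 0; EF_Calibration = 13
ES_Sample prep = 0; EF_Sample prep = 6
ES_Run assay = 0; EF_Run assay = 8
ES_Incubation = max(EF_Sample prep=6, EF_Run assay=8) = 8; EF_Incubation = 8+10 = 18
ES_Imaging = max(EF_Calibration=13, EF_Run assay=8) = 13; EF_Imaging = 13+14 = 27
ES_Data extraction = 12; EF_Data extraction = 12+9 = 21
ES_Statistical analysis = 21; EF_Statistical analysis = 21+10 = 31
ES_Replicate run = 31; EF_Replicate run = 31+3 = 34
ES_Write-up = max(EF_Calibration=13, EF_Incubation=18, EF_Imaging=27, EF_Replicate run=34) = 34; EF_Write-up = 34+4 = 38
Expected project duration μ = 38 days. Critical path: Equipment setup → Data extraction → Statistical analysis → Replicate run → Write-up.

Variance along critical path = 2.778 + 4.000 + 4.000 + 0.444 + 5.444 = 16.667
σ = √16.667 = 4.082 days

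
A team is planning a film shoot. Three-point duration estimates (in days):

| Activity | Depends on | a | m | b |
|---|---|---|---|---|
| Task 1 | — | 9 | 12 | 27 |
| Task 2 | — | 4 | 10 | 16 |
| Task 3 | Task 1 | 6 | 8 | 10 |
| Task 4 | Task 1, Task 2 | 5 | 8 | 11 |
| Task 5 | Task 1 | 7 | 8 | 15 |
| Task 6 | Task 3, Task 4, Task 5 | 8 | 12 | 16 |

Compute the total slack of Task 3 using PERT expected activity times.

1 days

te_Task 1 = (9 + 4·12 + 27)/6 = 84/6 = 14
te_Task 2 = (4 + 4·10 + 16)/6 = 60/6 = 10
te_Task 3 = (6 + 4·8 + 10)/6 = 48/6 = 8
te_Task 4 = (5 + 4·8 + 11)/6 = 48/6 = 8
te_Task 5 = (7 + 4·8 + 15)/6 = 54/6 = 9
te_Task 6 = (8 + 4·12 + 16)/6 = 72/6 = 12

Forward pass:
ES_Task 1 = 0; EF_Task 1 = 14
ES_Task 2 = 0; EF_Task 2 = 10
ES_Task 3 = 14; EF_Task 3 = 14+8 = 22
ES_Task 4 = max(EF_Task 1=14, EF_Task 2=10) = 14; EF_Task 4 = 14+8 = 22
ES_Task 5 = 14; EF_Task 5 = 14+9 = 23
ES_Task 6 = max(EF_Task 3=22, EF_Task 4=22, EF_Task 5=23) = 23; EF_Task 6 = 23+12 = 35
Expected project duration μ = 35 days. Critical path: Task 1 → Task 5 → Task 6.

Backward pass:
LF_Task 6 = 35; LS_Task 6 = 35−12 = 23
LF_Task 5 = LS_Task 6 = 23; LS_Task 5 = 23−9 = 14
LF_Task 4 = LS_Task 6 = 23; LS_Task 4 = 23−8 = 15
LF_Task 3 = LS_Task 6 = 23; LS_Task 3 = 23−8 = 15
LF_Task 2 = LS_Task 4 = 15; LS_Task 2 = 15−10 = 5
LF_Task 1 = min(LS_Task 3=15, LS_Task 4=15, LS_Task 5=14) = 14; LS_Task 1 = 14−14 = 0
Slack_Task 3 = LS_Task 3 − ES_Task 3 = 15 − 14 = 1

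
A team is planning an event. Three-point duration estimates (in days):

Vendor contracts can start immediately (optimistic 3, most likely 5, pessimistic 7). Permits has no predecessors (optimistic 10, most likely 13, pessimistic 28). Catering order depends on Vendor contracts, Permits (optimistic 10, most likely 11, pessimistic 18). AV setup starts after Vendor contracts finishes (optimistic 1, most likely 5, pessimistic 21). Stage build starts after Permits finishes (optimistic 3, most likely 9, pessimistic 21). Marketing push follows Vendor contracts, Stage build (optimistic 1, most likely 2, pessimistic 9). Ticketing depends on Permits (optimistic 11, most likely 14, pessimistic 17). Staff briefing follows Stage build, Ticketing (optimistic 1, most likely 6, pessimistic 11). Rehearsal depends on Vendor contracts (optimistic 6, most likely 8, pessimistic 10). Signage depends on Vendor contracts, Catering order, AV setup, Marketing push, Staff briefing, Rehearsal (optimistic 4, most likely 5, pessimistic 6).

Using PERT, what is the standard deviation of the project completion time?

te_Vendor contracts = (3 + 4·5 + 7)/6 = 30/6 = 5; σ²_Vendor contracts = ((7−3)/6)² = 0.444
te_Permits = (10 + 4·13 + 28)/6 = 90/6 = 15; σ²_Permits = ((28−10)/6)² = 9.000
te_Catering order = (10 + 4·11 + 18)/6 = 72/6 = 12; σ²_Catering order = ((18−10)/6)² = 1.778
te_AV setup = (1 + 4·5 + 21)/6 = 42/6 = 7; σ²_AV setup = ((21−1)/6)² = 11.111
te_Stage build = (3 + 4·9 + 21)/6 = 60/6 = 10; σ²_Stage build = ((21−3)/6)² = 9.000
te_Marketing push = (1 + 4·2 + 9)/6 = 18/6 = 3; σ²_Marketing push = ((9−1)/6)² = 1.778
te_Ticketing = (11 + 4·14 + 17)/6 = 84/6 = 14; σ²_Ticketing = ((17−11)/6)² = 1.000
te_Staff briefing = (1 + 4·6 + 11)/6 = 36/6 = 6; σ²_Staff briefing = ((11−1)/6)² = 2.778
te_Rehearsal = (6 + 4·8 + 10)/6 = 48/6 = 8; σ²_Rehearsal = ((10−6)/6)² = 0.444
te_Signage = (4 + 4·5 + 6)/6 = 30/6 = 5; σ²_Signage = ((6−4)/6)² = 0.111

Forward pass:
ES_Vendor contracts = 0; EF_Vendor contracts = 5
ES_Permits = 0; EF_Permits = 15
ES_Catering order = max(EF_Vendor contracts=5, EF_Permits=15) = 15; EF_Catering order = 15+12 = 27
ES_AV setup = 5; EF_AV setup = 5+7 = 12
ES_Stage build = 15; EF_Stage build = 15+10 = 25
ES_Marketing push = max(EF_Vendor contracts=5, EF_Stage build=25) = 25; EF_Marketing push = 25+3 = 28
ES_Ticketing = 15; EF_Ticketing = 15+14 = 29
ES_Staff briefing = max(EF_Stage build=25, EF_Ticketing=29) = 29; EF_Staff briefing = 29+6 = 35
ES_Rehearsal = 5; EF_Rehearsal = 5+8 = 13
ES_Signage = max(EF_Vendor contracts=5, EF_Catering order=27, EF_AV setup=12, EF_Marketing push=28, EF_Staff briefing=35, EF_Rehearsal=13) = 35; EF_Signage = 35+5 = 40
Expected project duration μ = 40 days. Critical path: Permits → Ticketing → Staff briefing → Signage.

Variance along critical path = 9.000 + 1.000 + 2.778 + 0.111 = 12.889
σ = √12.889 = 3.590 days

3.59 days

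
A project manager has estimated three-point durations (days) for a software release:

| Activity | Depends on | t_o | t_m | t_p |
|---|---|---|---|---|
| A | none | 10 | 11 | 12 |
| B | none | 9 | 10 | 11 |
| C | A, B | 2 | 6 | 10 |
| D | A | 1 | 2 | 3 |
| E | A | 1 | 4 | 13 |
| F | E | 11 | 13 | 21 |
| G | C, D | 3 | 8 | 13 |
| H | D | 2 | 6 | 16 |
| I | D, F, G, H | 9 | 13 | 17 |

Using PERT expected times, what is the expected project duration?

43 days

te_A = (10 + 4·11 + 12)/6 = 66/6 = 11
te_B = (9 + 4·10 + 11)/6 = 60/6 = 10
te_C = (2 + 4·6 + 10)/6 = 36/6 = 6
te_D = (1 + 4·2 + 3)/6 = 12/6 = 2
te_E = (1 + 4·4 + 13)/6 = 30/6 = 5
te_F = (11 + 4·13 + 21)/6 = 84/6 = 14
te_G = (3 + 4·8 + 13)/6 = 48/6 = 8
te_H = (2 + 4·6 + 16)/6 = 42/6 = 7
te_I = (9 + 4·13 + 17)/6 = 78/6 = 13

Forward pass:
ES_A = 0; EF_A = 11
ES_B = 0; EF_B = 10
ES_C = max(EF_A=11, EF_B=10) = 11; EF_C = 11+6 = 17
ES_D = 11; EF_D = 11+2 = 13
ES_E = 11; EF_E = 11+5 = 16
ES_F = 16; EF_F = 16+14 = 30
ES_G = max(EF_C=17, EF_D=13) = 17; EF_G = 17+8 = 25
ES_H = 13; EF_H = 13+7 = 20
ES_I = max(EF_D=13, EF_F=30, EF_G=25, EF_H=20) = 30; EF_I = 30+13 = 43
Expected project duration μ = 43 days. Critical path: A → E → F → I.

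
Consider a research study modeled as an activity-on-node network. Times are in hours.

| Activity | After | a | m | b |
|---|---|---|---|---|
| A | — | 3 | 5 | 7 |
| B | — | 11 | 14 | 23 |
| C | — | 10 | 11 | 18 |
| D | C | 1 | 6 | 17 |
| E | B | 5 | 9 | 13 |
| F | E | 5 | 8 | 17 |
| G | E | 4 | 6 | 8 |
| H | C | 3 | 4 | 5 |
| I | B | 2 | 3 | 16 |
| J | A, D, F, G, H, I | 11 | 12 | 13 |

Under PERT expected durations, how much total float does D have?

14 hours

te_A = (3 + 4·5 + 7)/6 = 30/6 = 5
te_B = (11 + 4·14 + 23)/6 = 90/6 = 15
te_C = (10 + 4·11 + 18)/6 = 72/6 = 12
te_D = (1 + 4·6 + 17)/6 = 42/6 = 7
te_E = (5 + 4·9 + 13)/6 = 54/6 = 9
te_F = (5 + 4·8 + 17)/6 = 54/6 = 9
te_G = (4 + 4·6 + 8)/6 = 36/6 = 6
te_H = (3 + 4·4 + 5)/6 = 24/6 = 4
te_I = (2 + 4·3 + 16)/6 = 30/6 = 5
te_J = (11 + 4·12 + 13)/6 = 72/6 = 12

Forward pass:
ES_A = 0; EF_A = 5
ES_B = 0; EF_B = 15
ES_C = 0; EF_C = 12
ES_D = 12; EF_D = 12+7 = 19
ES_E = 15; EF_E = 15+9 = 24
ES_F = 24; EF_F = 24+9 = 33
ES_G = 24; EF_G = 24+6 = 30
ES_H = 12; EF_H = 12+4 = 16
ES_I = 15; EF_I = 15+5 = 20
ES_J = max(EF_A=5, EF_D=19, EF_F=33, EF_G=30, EF_H=16, EF_I=20) = 33; EF_J = 33+12 = 45
Expected project duration μ = 45 hours. Critical path: B → E → F → J.

Backward pass:
LF_J = 45; LS_J = 45−12 = 33
LF_I = LS_J = 33; LS_I = 33−5 = 28
LF_H = LS_J = 33; LS_H = 33−4 = 29
LF_G = LS_J = 33; LS_G = 33−6 = 27
LF_F = LS_J = 33; LS_F = 33−9 = 24
LF_E = min(LS_F=24, LS_G=27) = 24; LS_E = 24−9 = 15
LF_D = LS_J = 33; LS_D = 33−7 = 26
LF_C = min(LS_D=26, LS_H=29) = 26; LS_C = 26−12 = 14
LF_B = min(LS_E=15, LS_I=28) = 15; LS_B = 15−15 = 0
LF_A = LS_J = 33; LS_A = 33−5 = 28
Slack_D = LS_D − ES_D = 26 − 12 = 14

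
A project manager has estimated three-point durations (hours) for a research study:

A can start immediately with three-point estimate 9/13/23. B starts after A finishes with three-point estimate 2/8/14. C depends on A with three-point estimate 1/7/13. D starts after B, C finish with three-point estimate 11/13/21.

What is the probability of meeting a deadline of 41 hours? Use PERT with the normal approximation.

te_A = (9 + 4·13 + 23)/6 = 84/6 = 14; σ²_A = ((23−9)/6)² = 5.444
te_B = (2 + 4·8 + 14)/6 = 48/6 = 8; σ²_B = ((14−2)/6)² = 4.000
te_C = (1 + 4·7 + 13)/6 = 42/6 = 7; σ²_C = ((13−1)/6)² = 4.000
te_D = (11 + 4·13 + 21)/6 = 84/6 = 14; σ²_D = ((21−11)/6)² = 2.778

Forward pass:
ES_A = 0; EF_A = 14
ES_B = 14; EF_B = 14+8 = 22
ES_C = 14; EF_C = 14+7 = 21
ES_D = max(EF_B=22, EF_C=21) = 22; EF_D = 22+14 = 36
Expected project duration μ = 36 hours. Critical path: A → B → D.

Variance along critical path = 5.444 + 4.000 + 2.778 = 12.222; σ = √12.222 = 3.496 hours.
Z = (41 − 36) / 3.496 = 1.430
P(T ≤ 41) = Φ(1.430) ≈ 0.924

0.924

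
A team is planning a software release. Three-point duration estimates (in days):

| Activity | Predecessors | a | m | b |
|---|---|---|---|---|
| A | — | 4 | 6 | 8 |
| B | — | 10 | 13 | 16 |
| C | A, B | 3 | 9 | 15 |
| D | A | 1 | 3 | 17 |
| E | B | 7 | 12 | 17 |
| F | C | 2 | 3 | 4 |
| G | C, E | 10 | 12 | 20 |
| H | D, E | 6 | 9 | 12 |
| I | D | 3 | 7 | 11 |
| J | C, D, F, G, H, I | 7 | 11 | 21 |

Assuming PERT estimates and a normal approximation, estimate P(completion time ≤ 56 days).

te_A = (4 + 4·6 + 8)/6 = 36/6 = 6; σ²_A = ((8−4)/6)² = 0.444
te_B = (10 + 4·13 + 16)/6 = 78/6 = 13; σ²_B = ((16−10)/6)² = 1.000
te_C = (3 + 4·9 + 15)/6 = 54/6 = 9; σ²_C = ((15−3)/6)² = 4.000
te_D = (1 + 4·3 + 17)/6 = 30/6 = 5; σ²_D = ((17−1)/6)² = 7.111
te_E = (7 + 4·12 + 17)/6 = 72/6 = 12; σ²_E = ((17−7)/6)² = 2.778
te_F = (2 + 4·3 + 4)/6 = 18/6 = 3; σ²_F = ((4−2)/6)² = 0.111
te_G = (10 + 4·12 + 20)/6 = 78/6 = 13; σ²_G = ((20−10)/6)² = 2.778
te_H = (6 + 4·9 + 12)/6 = 54/6 = 9; σ²_H = ((12−6)/6)² = 1.000
te_I = (3 + 4·7 + 11)/6 = 42/6 = 7; σ²_I = ((11−3)/6)² = 1.778
te_J = (7 + 4·11 + 21)/6 = 72/6 = 12; σ²_J = ((21−7)/6)² = 5.444

Forward pass:
ES_A = 0; EF_A = 6
ES_B = 0; EF_B = 13
ES_C = max(EF_A=6, EF_B=13) = 13; EF_C = 13+9 = 22
ES_D = 6; EF_D = 6+5 = 11
ES_E = 13; EF_E = 13+12 = 25
ES_F = 22; EF_F = 22+3 = 25
ES_G = max(EF_C=22, EF_E=25) = 25; EF_G = 25+13 = 38
ES_H = max(EF_D=11, EF_E=25) = 25; EF_H = 25+9 = 34
ES_I = 11; EF_I = 11+7 = 18
ES_J = max(EF_C=22, EF_D=11, EF_F=25, EF_G=38, EF_H=34, EF_I=18) = 38; EF_J = 38+12 = 50
Expected project duration μ = 50 days. Critical path: B → E → G → J.

Variance along critical path = 1.000 + 2.778 + 2.778 + 5.444 = 12.000; σ = √12.000 = 3.464 days.
Z = (56 − 50) / 3.464 = 1.732
P(T ≤ 56) = Φ(1.732) ≈ 0.958

0.958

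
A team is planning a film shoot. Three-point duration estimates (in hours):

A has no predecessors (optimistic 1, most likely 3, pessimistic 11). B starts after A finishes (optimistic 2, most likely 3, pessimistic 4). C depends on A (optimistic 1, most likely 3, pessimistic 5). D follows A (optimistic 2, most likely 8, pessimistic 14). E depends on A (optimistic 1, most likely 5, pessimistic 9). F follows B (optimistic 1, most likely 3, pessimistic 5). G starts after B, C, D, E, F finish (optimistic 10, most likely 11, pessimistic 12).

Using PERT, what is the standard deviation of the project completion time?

2.62 hours

te_A = (1 + 4·3 + 11)/6 = 24/6 = 4; σ²_A = ((11−1)/6)² = 2.778
te_B = (2 + 4·3 + 4)/6 = 18/6 = 3; σ²_B = ((4−2)/6)² = 0.111
te_C = (1 + 4·3 + 5)/6 = 18/6 = 3; σ²_C = ((5−1)/6)² = 0.444
te_D = (2 + 4·8 + 14)/6 = 48/6 = 8; σ²_D = ((14−2)/6)² = 4.000
te_E = (1 + 4·5 + 9)/6 = 30/6 = 5; σ²_E = ((9−1)/6)² = 1.778
te_F = (1 + 4·3 + 5)/6 = 18/6 = 3; σ²_F = ((5−1)/6)² = 0.444
te_G = (10 + 4·11 + 12)/6 = 66/6 = 11; σ²_G = ((12−10)/6)² = 0.111

Forward pass:
ES_A = 0; EF_A = 4
ES_B = 4; EF_B = 4+3 = 7
ES_C = 4; EF_C = 4+3 = 7
ES_D = 4; EF_D = 4+8 = 12
ES_E = 4; EF_E = 4+5 = 9
ES_F = 7; EF_F = 7+3 = 10
ES_G = max(EF_B=7, EF_C=7, EF_D=12, EF_E=9, EF_F=10) = 12; EF_G = 12+11 = 23
Expected project duration μ = 23 hours. Critical path: A → D → G.

Variance along critical path = 2.778 + 4.000 + 0.111 = 6.889
σ = √6.889 = 2.625 hours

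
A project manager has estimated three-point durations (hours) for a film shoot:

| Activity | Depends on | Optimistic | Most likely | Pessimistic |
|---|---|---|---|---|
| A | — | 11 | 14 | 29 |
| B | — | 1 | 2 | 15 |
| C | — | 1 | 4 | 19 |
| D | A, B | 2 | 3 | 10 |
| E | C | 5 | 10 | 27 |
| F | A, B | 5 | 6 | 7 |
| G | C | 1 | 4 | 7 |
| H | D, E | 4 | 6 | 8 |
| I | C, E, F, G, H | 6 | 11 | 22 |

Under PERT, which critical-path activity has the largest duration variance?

te_A = (11 + 4·14 + 29)/6 = 96/6 = 16; σ²_A = ((29−11)/6)² = 9.000
te_B = (1 + 4·2 + 15)/6 = 24/6 = 4; σ²_B = ((15−1)/6)² = 5.444
te_C = (1 + 4·4 + 19)/6 = 36/6 = 6; σ²_C = ((19−1)/6)² = 9.000
te_D = (2 + 4·3 + 10)/6 = 24/6 = 4; σ²_D = ((10−2)/6)² = 1.778
te_E = (5 + 4·10 + 27)/6 = 72/6 = 12; σ²_E = ((27−5)/6)² = 13.444
te_F = (5 + 4·6 + 7)/6 = 36/6 = 6; σ²_F = ((7−5)/6)² = 0.111
te_G = (1 + 4·4 + 7)/6 = 24/6 = 4; σ²_G = ((7−1)/6)² = 1.000
te_H = (4 + 4·6 + 8)/6 = 36/6 = 6; σ²_H = ((8−4)/6)² = 0.444
te_I = (6 + 4·11 + 22)/6 = 72/6 = 12; σ²_I = ((22−6)/6)² = 7.111

Forward pass:
ES_A = 0; EF_A = 16
ES_B = 0; EF_B = 4
ES_C = 0; EF_C = 6
ES_D = max(EF_A=16, EF_B=4) = 16; EF_D = 16+4 = 20
ES_E = 6; EF_E = 6+12 = 18
ES_F = max(EF_A=16, EF_B=4) = 16; EF_F = 16+6 = 22
ES_G = 6; EF_G = 6+4 = 10
ES_H = max(EF_D=20, EF_E=18) = 20; EF_H = 20+6 = 26
ES_I = max(EF_C=6, EF_E=18, EF_F=22, EF_G=10, EF_H=26) = 26; EF_I = 26+12 = 38
Expected project duration μ = 38 hours. Critical path: A → D → H → I.

Variances on critical path: σ²_A=9.000, σ²_D=1.778, σ²_H=0.444, σ²_I=7.111.
Largest is σ²_A = 9.000.

A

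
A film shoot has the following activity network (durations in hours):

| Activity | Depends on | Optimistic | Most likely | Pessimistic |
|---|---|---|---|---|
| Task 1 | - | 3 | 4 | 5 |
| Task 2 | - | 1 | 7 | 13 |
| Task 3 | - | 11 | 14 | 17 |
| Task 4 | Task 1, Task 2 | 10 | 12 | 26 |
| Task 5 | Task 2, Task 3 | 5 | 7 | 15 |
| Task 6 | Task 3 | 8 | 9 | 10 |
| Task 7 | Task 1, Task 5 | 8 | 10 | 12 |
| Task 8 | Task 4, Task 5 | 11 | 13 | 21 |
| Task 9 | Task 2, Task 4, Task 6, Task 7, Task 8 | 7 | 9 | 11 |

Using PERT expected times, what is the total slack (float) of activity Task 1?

4 hours

te_Task 1 = (3 + 4·4 + 5)/6 = 24/6 = 4
te_Task 2 = (1 + 4·7 + 13)/6 = 42/6 = 7
te_Task 3 = (11 + 4·14 + 17)/6 = 84/6 = 14
te_Task 4 = (10 + 4·12 + 26)/6 = 84/6 = 14
te_Task 5 = (5 + 4·7 + 15)/6 = 48/6 = 8
te_Task 6 = (8 + 4·9 + 10)/6 = 54/6 = 9
te_Task 7 = (8 + 4·10 + 12)/6 = 60/6 = 10
te_Task 8 = (11 + 4·13 + 21)/6 = 84/6 = 14
te_Task 9 = (7 + 4·9 + 11)/6 = 54/6 = 9

Forward pass:
ES_Task 1 = 0; EF_Task 1 = 4
ES_Task 2 = 0; EF_Task 2 = 7
ES_Task 3 = 0; EF_Task 3 = 14
ES_Task 4 = max(EF_Task 1=4, EF_Task 2=7) = 7; EF_Task 4 = 7+14 = 21
ES_Task 5 = max(EF_Task 2=7, EF_Task 3=14) = 14; EF_Task 5 = 14+8 = 22
ES_Task 6 = 14; EF_Task 6 = 14+9 = 23
ES_Task 7 = max(EF_Task 1=4, EF_Task 5=22) = 22; EF_Task 7 = 22+10 = 32
ES_Task 8 = max(EF_Task 4=21, EF_Task 5=22) = 22; EF_Task 8 = 22+14 = 36
ES_Task 9 = max(EF_Task 2=7, EF_Task 4=21, EF_Task 6=23, EF_Task 7=32, EF_Task 8=36) = 36; EF_Task 9 = 36+9 = 45
Expected project duration μ = 45 hours. Critical path: Task 3 → Task 5 → Task 8 → Task 9.

Backward pass:
LF_Task 9 = 45; LS_Task 9 = 45−9 = 36
LF_Task 8 = LS_Task 9 = 36; LS_Task 8 = 36−14 = 22
LF_Task 7 = LS_Task 9 = 36; LS_Task 7 = 36−10 = 26
LF_Task 6 = LS_Task 9 = 36; LS_Task 6 = 36−9 = 27
LF_Task 5 = min(LS_Task 7=26, LS_Task 8=22) = 22; LS_Task 5 = 22−8 = 14
LF_Task 4 = min(LS_Task 8=22, LS_Task 9=36) = 22; LS_Task 4 = 22−14 = 8
LF_Task 3 = min(LS_Task 5=14, LS_Task 6=27) = 14; LS_Task 3 = 14−14 = 0
LF_Task 2 = min(LS_Task 4=8, LS_Task 5=14, LS_Task 9=36) = 8; LS_Task 2 = 8−7 = 1
LF_Task 1 = min(LS_Task 4=8, LS_Task 7=26) = 8; LS_Task 1 = 8−4 = 4
Slack_Task 1 = LS_Task 1 − ES_Task 1 = 4 − 0 = 4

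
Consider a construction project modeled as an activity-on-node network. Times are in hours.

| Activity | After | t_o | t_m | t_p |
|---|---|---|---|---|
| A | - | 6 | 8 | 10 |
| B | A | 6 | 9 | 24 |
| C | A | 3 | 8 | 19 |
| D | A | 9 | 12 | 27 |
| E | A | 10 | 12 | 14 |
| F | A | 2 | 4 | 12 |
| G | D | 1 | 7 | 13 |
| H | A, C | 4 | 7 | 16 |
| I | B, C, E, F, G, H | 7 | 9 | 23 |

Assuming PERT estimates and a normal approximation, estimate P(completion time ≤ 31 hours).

te_A = (6 + 4·8 + 10)/6 = 48/6 = 8; σ²_A = ((10−6)/6)² = 0.444
te_B = (6 + 4·9 + 24)/6 = 66/6 = 11; σ²_B = ((24−6)/6)² = 9.000
te_C = (3 + 4·8 + 19)/6 = 54/6 = 9; σ²_C = ((19−3)/6)² = 7.111
te_D = (9 + 4·12 + 27)/6 = 84/6 = 14; σ²_D = ((27−9)/6)² = 9.000
te_E = (10 + 4·12 + 14)/6 = 72/6 = 12; σ²_E = ((14−10)/6)² = 0.444
te_F = (2 + 4·4 + 12)/6 = 30/6 = 5; σ²_F = ((12−2)/6)² = 2.778
te_G = (1 + 4·7 + 13)/6 = 42/6 = 7; σ²_G = ((13−1)/6)² = 4.000
te_H = (4 + 4·7 + 16)/6 = 48/6 = 8; σ²_H = ((16−4)/6)² = 4.000
te_I = (7 + 4·9 + 23)/6 = 66/6 = 11; σ²_I = ((23−7)/6)² = 7.111

Forward pass:
ES_A = 0; EF_A = 8
ES_B = 8; EF_B = 8+11 = 19
ES_C = 8; EF_C = 8+9 = 17
ES_D = 8; EF_D = 8+14 = 22
ES_E = 8; EF_E = 8+12 = 20
ES_F = 8; EF_F = 8+5 = 13
ES_G = 22; EF_G = 22+7 = 29
ES_H = max(EF_A=8, EF_C=17) = 17; EF_H = 17+8 = 25
ES_I = max(EF_B=19, EF_C=17, EF_E=20, EF_F=13, EF_G=29, EF_H=25) = 29; EF_I = 29+11 = 40
Expected project duration μ = 40 hours. Critical path: A → D → G → I.

Variance along critical path = 0.444 + 9.000 + 4.000 + 7.111 = 20.556; σ = √20.556 = 4.534 hours.
Z = (31 − 40) / 4.534 = -1.985
P(T ≤ 31) = Φ(-1.985) ≈ 0.024

0.024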